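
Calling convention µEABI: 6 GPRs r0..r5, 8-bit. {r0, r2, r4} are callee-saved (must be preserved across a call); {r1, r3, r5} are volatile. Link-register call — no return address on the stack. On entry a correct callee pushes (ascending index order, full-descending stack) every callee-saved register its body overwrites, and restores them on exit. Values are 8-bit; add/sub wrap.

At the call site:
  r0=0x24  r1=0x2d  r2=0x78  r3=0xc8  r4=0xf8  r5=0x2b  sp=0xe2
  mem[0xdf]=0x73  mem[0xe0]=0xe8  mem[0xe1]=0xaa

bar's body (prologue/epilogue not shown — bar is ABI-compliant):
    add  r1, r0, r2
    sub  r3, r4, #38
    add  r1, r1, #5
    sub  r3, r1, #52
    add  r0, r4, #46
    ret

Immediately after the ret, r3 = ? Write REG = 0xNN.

prologue: push r0 → mem[0xe1]=0x24, sp=0xe1
body[0] add  r1, r0, r2 → r1=0x9c
body[1] sub  r3, r4, #38 → r3=0xd2
body[2] add  r1, r1, #5 → r1=0xa1
body[3] sub  r3, r1, #52 → r3=0x6d
body[4] add  r0, r4, #46 → r0=0x26
epilogue: pop r0=0x24, sp=0xe2
r3 is caller-saved → body value

REG = 0x6d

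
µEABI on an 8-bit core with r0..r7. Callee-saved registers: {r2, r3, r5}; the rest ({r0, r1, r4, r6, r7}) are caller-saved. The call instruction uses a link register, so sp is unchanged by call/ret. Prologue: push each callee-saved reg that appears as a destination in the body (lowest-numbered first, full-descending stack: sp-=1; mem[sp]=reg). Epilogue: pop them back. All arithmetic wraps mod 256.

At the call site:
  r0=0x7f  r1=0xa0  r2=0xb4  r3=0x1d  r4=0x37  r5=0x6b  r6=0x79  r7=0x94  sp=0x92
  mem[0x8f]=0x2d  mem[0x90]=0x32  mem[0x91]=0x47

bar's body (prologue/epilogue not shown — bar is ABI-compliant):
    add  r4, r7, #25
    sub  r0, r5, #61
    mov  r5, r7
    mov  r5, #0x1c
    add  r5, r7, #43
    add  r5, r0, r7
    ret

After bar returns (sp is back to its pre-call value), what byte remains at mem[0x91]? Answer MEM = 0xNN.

prologue: push r5 → mem[0x91]=0x6b, sp=0x91
body[0] add  r4, r7, #25 → r4=0xad
body[1] sub  r0, r5, #61 → r0=0x2e
body[2] mov  r5, r7 → r5=0x94
body[3] mov  r5, #0x1c → r5=0x1c
body[4] add  r5, r7, #43 → r5=0xbf
body[5] add  r5, r0, r7 → r5=0xc2
epilogue: pop r5=0x6b, sp=0x92
prologue pushed ['r5'] at ['0x91']

MEM = 0x6b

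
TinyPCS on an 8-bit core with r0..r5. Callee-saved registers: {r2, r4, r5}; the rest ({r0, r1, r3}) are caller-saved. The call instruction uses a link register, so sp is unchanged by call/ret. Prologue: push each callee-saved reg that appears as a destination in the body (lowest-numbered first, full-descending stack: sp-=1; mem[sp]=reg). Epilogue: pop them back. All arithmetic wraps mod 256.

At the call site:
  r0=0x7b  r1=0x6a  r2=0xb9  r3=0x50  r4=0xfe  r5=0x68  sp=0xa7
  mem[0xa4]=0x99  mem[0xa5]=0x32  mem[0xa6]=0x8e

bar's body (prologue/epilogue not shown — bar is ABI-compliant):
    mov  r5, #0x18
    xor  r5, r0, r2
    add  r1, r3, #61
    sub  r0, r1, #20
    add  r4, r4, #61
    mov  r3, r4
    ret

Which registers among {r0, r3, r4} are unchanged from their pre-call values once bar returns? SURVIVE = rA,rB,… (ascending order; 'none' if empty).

SURVIVE = r4

prologue: push r4 -> mem[0xa6]=0xfe, sp=0xa6
prologue: push r5 -> mem[0xa5]=0x68, sp=0xa5
body[0] mov  r5, #0x18 -> r5=0x18
body[1] xor  r5, r0, r2 -> r5=0xc2
body[2] add  r1, r3, #61 -> r1=0x8d
body[3] sub  r0, r1, #20 -> r0=0x79
body[4] add  r4, r4, #61 -> r4=0x3b
body[5] mov  r3, r4 -> r3=0x3b
epilogue: pop r5=0x68, sp=0xa6
epilogue: pop r4=0xfe, sp=0xa7
r0: caller-saved, written=True
r3: caller-saved, written=True
r4: callee-saved, written=True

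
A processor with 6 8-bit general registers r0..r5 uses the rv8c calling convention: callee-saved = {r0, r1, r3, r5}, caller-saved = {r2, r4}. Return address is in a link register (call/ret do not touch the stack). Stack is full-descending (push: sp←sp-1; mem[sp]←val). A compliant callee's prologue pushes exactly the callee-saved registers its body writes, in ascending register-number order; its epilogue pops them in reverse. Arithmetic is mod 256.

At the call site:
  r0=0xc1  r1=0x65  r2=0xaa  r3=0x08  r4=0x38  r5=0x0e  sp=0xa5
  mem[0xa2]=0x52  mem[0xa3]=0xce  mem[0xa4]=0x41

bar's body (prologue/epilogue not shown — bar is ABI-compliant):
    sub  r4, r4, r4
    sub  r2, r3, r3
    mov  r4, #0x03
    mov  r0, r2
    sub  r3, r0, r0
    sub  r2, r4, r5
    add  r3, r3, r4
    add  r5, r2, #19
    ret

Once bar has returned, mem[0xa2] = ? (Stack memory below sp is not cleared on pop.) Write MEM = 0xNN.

MEM = 0x0e

prologue: push r0 → mem[0xa4]=0xc1, sp=0xa4
prologue: push r3 → mem[0xa3]=0x08, sp=0xa3
prologue: push r5 → mem[0xa2]=0x0e, sp=0xa2
body[0] sub  r4, r4, r4 → r4=0x00
body[1] sub  r2, r3, r3 → r2=0x00
body[2] mov  r4, #0x03 → r4=0x03
body[3] mov  r0, r2 → r0=0x00
body[4] sub  r3, r0, r0 → r3=0x00
body[5] sub  r2, r4, r5 → r2=0xf5
body[6] add  r3, r3, r4 → r3=0x03
body[7] add  r5, r2, #19 → r5=0x08
epilogue: pop r5=0x0e, sp=0xa3
epilogue: pop r3=0x08, sp=0xa4
epilogue: pop r0=0xc1, sp=0xa5
prologue pushed ['r0', 'r3', 'r5'] at ['0xa4', '0xa3', '0xa2']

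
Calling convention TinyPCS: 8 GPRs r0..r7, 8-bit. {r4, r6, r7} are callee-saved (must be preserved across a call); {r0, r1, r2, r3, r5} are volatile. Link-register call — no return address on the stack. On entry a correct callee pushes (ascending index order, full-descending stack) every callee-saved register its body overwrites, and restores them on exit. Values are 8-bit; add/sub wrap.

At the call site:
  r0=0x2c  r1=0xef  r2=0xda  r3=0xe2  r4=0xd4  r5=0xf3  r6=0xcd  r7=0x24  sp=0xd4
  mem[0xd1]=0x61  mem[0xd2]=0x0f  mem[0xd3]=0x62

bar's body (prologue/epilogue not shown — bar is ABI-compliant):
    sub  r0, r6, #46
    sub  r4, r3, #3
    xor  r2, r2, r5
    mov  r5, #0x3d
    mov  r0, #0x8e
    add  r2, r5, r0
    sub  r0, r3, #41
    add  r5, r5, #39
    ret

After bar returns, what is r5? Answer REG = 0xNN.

REG = 0x64

prologue: push r4 -> mem[0xd3]=0xd4, sp=0xd3
body[0] sub  r0, r6, #46 -> r0=0x9f
body[1] sub  r4, r3, #3 -> r4=0xdf
body[2] xor  r2, r2, r5 -> r2=0x29
body[3] mov  r5, #0x3d -> r5=0x3d
body[4] mov  r0, #0x8e -> r0=0x8e
body[5] add  r2, r5, r0 -> r2=0xcb
body[6] sub  r0, r3, #41 -> r0=0xb9
body[7] add  r5, r5, #39 -> r5=0x64
epilogue: pop r4=0xd4, sp=0xd4
r5 is caller-saved -> body value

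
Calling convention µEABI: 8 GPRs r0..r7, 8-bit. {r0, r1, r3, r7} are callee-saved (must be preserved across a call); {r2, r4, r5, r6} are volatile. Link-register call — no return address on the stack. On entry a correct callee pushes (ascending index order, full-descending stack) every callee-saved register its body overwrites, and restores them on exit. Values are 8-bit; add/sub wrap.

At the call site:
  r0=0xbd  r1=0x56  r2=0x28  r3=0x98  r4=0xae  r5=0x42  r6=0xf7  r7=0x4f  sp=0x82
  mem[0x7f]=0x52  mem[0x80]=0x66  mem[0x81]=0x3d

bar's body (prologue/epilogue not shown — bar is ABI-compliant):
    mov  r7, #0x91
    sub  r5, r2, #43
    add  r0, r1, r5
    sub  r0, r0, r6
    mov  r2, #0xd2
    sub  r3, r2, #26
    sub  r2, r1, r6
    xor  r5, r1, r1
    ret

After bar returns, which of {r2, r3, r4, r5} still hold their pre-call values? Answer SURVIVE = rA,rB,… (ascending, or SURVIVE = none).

SURVIVE = r3,r4

prologue: push r0 → mem[0x81]=0xbd, sp=0x81
prologue: push r3 → mem[0x80]=0x98, sp=0x80
prologue: push r7 → mem[0x7f]=0x4f, sp=0x7f
body[0] mov  r7, #0x91 → r7=0x91
body[1] sub  r5, r2, #43 → r5=0xfd
body[2] add  r0, r1, r5 → r0=0x53
body[3] sub  r0, r0, r6 → r0=0x5c
body[4] mov  r2, #0xd2 → r2=0xd2
body[5] sub  r3, r2, #26 → r3=0xb8
body[6] sub  r2, r1, r6 → r2=0x5f
body[7] xor  r5, r1, r1 → r5=0x00
epilogue: pop r7=0x4f, sp=0x80
epilogue: pop r3=0x98, sp=0x81
epilogue: pop r0=0xbd, sp=0x82
r2: caller-saved, written=True
r3: callee-saved, written=True
r4: caller-saved, written=False
r5: caller-saved, written=True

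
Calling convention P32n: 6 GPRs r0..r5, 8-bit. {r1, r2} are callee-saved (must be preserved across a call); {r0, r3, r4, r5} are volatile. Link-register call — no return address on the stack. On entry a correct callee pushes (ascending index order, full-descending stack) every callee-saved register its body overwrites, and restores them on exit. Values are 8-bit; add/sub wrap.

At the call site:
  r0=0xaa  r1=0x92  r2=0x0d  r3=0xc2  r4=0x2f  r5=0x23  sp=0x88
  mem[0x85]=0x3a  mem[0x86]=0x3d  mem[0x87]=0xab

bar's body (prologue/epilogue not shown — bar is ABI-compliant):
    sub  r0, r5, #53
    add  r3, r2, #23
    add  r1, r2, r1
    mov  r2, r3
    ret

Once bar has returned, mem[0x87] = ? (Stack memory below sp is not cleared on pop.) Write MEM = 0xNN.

MEM = 0x92

prologue: push r1 -> mem[0x87]=0x92, sp=0x87
prologue: push r2 -> mem[0x86]=0x0d, sp=0x86
body[0] sub  r0, r5, #53 -> r0=0xee
body[1] add  r3, r2, #23 -> r3=0x24
body[2] add  r1, r2, r1 -> r1=0x9f
body[3] mov  r2, r3 -> r2=0x24
epilogue: pop r2=0x0d, sp=0x87
epilogue: pop r1=0x92, sp=0x88
prologue pushed ['r1', 'r2'] at ['0x87', '0x86']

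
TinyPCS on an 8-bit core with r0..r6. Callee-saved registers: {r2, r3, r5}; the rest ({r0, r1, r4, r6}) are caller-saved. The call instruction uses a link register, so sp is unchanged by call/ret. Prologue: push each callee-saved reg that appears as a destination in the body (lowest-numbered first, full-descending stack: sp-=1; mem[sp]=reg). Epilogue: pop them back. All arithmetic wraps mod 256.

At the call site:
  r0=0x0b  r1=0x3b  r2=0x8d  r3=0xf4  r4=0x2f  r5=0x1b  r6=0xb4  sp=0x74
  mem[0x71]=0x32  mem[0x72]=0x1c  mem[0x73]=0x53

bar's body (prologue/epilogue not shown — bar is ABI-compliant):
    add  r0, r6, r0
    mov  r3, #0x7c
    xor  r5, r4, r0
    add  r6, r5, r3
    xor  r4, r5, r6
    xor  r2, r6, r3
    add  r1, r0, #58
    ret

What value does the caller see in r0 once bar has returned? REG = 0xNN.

REG = 0xbf

prologue: push r2 → mem[0x73]=0x8d, sp=0x73
prologue: push r3 → mem[0x72]=0xf4, sp=0x72
prologue: push r5 → mem[0x71]=0x1b, sp=0x71
body[0] add  r0, r6, r0 → r0=0xbf
body[1] mov  r3, #0x7c → r3=0x7c
body[2] xor  r5, r4, r0 → r5=0x90
body[3] add  r6, r5, r3 → r6=0x0c
body[4] xor  r4, r5, r6 → r4=0x9c
body[5] xor  r2, r6, r3 → r2=0x70
body[6] add  r1, r0, #58 → r1=0xf9
epilogue: pop r5=0x1b, sp=0x72
epilogue: pop r3=0xf4, sp=0x73
epilogue: pop r2=0x8d, sp=0x74
r0 is caller-saved → body value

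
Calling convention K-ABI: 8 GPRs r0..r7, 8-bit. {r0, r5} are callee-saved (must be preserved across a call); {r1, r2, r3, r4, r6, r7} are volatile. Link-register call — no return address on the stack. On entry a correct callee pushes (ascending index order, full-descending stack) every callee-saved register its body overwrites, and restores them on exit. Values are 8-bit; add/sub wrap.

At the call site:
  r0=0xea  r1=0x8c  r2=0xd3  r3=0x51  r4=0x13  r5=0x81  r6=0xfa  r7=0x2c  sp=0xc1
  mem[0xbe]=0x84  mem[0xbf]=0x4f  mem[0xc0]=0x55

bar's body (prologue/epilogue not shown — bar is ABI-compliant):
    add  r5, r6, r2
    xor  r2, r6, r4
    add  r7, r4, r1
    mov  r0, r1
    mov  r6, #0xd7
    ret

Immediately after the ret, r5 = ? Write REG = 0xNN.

REG = 0x81

prologue: push r0 -> mem[0xc0]=0xea, sp=0xc0
prologue: push r5 -> mem[0xbf]=0x81, sp=0xbf
body[0] add  r5, r6, r2 -> r5=0xcd
body[1] xor  r2, r6, r4 -> r2=0xe9
body[2] add  r7, r4, r1 -> r7=0x9f
body[3] mov  r0, r1 -> r0=0x8c
body[4] mov  r6, #0xd7 -> r6=0xd7
epilogue: pop r5=0x81, sp=0xc0
epilogue: pop r0=0xea, sp=0xc1
r5 is callee-saved -> restored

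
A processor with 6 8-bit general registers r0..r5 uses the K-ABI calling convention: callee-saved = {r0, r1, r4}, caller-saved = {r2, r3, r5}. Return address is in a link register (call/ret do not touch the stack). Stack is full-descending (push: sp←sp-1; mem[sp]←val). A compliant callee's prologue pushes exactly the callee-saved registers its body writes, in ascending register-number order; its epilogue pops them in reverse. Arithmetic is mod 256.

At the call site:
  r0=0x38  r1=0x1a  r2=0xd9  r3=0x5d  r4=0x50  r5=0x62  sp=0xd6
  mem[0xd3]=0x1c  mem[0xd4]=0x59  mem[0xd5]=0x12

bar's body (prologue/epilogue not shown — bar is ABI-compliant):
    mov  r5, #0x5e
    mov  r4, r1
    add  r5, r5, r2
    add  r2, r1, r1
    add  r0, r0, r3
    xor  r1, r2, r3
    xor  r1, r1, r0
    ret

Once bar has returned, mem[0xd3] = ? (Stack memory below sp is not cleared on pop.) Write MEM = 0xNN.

prologue: push r0 -> mem[0xd5]=0x38, sp=0xd5
prologue: push r1 -> mem[0xd4]=0x1a, sp=0xd4
prologue: push r4 -> mem[0xd3]=0x50, sp=0xd3
body[0] mov  r5, #0x5e -> r5=0x5e
body[1] mov  r4, r1 -> r4=0x1a
body[2] add  r5, r5, r2 -> r5=0x37
body[3] add  r2, r1, r1 -> r2=0x34
body[4] add  r0, r0, r3 -> r0=0x95
body[5] xor  r1, r2, r3 -> r1=0x69
body[6] xor  r1, r1, r0 -> r1=0xfc
epilogue: pop r4=0x50, sp=0xd4
epilogue: pop r1=0x1a, sp=0xd5
epilogue: pop r0=0x38, sp=0xd6
prologue pushed ['r0', 'r1', 'r4'] at ['0xd5', '0xd4', '0xd3']

MEM = 0x50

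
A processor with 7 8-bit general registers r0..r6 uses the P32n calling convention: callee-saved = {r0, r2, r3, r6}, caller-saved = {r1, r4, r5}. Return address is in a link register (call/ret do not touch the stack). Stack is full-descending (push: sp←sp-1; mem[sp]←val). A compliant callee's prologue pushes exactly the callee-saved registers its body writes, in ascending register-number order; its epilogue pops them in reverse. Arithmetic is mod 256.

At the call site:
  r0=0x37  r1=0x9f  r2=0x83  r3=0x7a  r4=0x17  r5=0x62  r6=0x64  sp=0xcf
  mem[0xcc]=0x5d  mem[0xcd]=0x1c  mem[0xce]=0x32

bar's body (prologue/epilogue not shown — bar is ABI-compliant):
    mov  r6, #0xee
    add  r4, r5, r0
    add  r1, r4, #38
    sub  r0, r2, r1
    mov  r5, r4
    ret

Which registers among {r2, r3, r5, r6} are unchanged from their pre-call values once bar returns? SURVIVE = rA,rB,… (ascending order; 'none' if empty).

prologue: push r0 → mem[0xce]=0x37, sp=0xce
prologue: push r6 → mem[0xcd]=0x64, sp=0xcd
body[0] mov  r6, #0xee → r6=0xee
body[1] add  r4, r5, r0 → r4=0x99
body[2] add  r1, r4, #38 → r1=0xbf
body[3] sub  r0, r2, r1 → r0=0xc4
body[4] mov  r5, r4 → r5=0x99
epilogue: pop r6=0x64, sp=0xce
epilogue: pop r0=0x37, sp=0xcf
r2: callee-saved, written=False
r3: callee-saved, written=False
r5: caller-saved, written=True
r6: callee-saved, written=True

SURVIVE = r2,r3,r6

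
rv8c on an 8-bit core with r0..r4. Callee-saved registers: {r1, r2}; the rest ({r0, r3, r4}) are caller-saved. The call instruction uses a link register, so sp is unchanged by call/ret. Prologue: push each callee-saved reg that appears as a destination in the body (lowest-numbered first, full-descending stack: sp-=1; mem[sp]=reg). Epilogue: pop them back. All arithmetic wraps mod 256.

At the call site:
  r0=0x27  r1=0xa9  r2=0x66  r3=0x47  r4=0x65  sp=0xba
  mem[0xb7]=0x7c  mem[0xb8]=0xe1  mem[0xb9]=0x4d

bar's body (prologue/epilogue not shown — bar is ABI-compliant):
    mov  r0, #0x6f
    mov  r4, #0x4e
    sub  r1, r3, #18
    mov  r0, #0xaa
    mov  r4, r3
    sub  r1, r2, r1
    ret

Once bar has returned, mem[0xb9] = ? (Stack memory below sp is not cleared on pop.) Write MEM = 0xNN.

MEM = 0xa9

prologue: push r1 -> mem[0xb9]=0xa9, sp=0xb9
body[0] mov  r0, #0x6f -> r0=0x6f
body[1] mov  r4, #0x4e -> r4=0x4e
body[2] sub  r1, r3, #18 -> r1=0x35
body[3] mov  r0, #0xaa -> r0=0xaa
body[4] mov  r4, r3 -> r4=0x47
body[5] sub  r1, r2, r1 -> r1=0x31
epilogue: pop r1=0xa9, sp=0xba
prologue pushed ['r1'] at ['0xb9']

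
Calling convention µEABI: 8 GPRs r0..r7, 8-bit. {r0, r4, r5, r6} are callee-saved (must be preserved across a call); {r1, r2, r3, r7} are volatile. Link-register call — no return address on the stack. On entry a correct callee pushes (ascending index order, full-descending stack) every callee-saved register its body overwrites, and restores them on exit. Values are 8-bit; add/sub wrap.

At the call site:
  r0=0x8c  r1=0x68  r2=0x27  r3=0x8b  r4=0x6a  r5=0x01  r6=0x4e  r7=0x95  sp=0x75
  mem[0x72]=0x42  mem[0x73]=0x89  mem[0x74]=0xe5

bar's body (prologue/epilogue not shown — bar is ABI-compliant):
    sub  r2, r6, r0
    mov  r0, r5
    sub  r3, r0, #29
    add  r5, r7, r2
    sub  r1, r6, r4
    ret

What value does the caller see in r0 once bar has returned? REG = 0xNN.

prologue: push r0 → mem[0x74]=0x8c, sp=0x74
prologue: push r5 → mem[0x73]=0x01, sp=0x73
body[0] sub  r2, r6, r0 → r2=0xc2
body[1] mov  r0, r5 → r0=0x01
body[2] sub  r3, r0, #29 → r3=0xe4
body[3] add  r5, r7, r2 → r5=0x57
body[4] sub  r1, r6, r4 → r1=0xe4
epilogue: pop r5=0x01, sp=0x74
epilogue: pop r0=0x8c, sp=0x75
r0 is callee-saved → restored

REG = 0x8c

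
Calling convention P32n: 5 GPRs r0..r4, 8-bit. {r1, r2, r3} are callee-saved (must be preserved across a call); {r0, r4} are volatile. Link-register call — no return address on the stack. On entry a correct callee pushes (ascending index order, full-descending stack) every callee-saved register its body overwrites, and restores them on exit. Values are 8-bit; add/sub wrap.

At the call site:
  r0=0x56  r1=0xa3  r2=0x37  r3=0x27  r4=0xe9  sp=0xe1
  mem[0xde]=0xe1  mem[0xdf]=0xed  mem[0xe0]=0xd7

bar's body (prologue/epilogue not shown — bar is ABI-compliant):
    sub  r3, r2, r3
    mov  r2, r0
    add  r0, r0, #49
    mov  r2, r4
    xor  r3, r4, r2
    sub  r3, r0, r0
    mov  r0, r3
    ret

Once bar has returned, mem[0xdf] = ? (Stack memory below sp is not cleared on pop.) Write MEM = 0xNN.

MEM = 0x27

prologue: push r2 -> mem[0xe0]=0x37, sp=0xe0
prologue: push r3 -> mem[0xdf]=0x27, sp=0xdf
body[0] sub  r3, r2, r3 -> r3=0x10
body[1] mov  r2, r0 -> r2=0x56
body[2] add  r0, r0, #49 -> r0=0x87
body[3] mov  r2, r4 -> r2=0xe9
body[4] xor  r3, r4, r2 -> r3=0x00
body[5] sub  r3, r0, r0 -> r3=0x00
body[6] mov  r0, r3 -> r0=0x00
epilogue: pop r3=0x27, sp=0xe0
epilogue: pop r2=0x37, sp=0xe1
prologue pushed ['r2', 'r3'] at ['0xe0', '0xdf']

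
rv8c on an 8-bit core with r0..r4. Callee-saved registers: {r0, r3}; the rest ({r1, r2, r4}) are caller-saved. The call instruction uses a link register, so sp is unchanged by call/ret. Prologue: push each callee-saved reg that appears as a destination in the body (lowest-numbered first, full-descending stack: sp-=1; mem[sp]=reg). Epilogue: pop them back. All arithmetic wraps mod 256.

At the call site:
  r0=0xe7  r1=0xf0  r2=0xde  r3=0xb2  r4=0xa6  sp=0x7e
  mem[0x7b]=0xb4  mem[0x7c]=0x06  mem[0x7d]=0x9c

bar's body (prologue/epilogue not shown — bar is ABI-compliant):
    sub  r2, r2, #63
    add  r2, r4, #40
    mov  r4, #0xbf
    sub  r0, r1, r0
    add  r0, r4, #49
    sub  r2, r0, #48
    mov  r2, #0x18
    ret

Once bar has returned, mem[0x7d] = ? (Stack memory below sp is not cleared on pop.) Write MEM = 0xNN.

MEM = 0xe7

prologue: push r0 -> mem[0x7d]=0xe7, sp=0x7d
body[0] sub  r2, r2, #63 -> r2=0x9f
body[1] add  r2, r4, #40 -> r2=0xce
body[2] mov  r4, #0xbf -> r4=0xbf
body[3] sub  r0, r1, r0 -> r0=0x09
body[4] add  r0, r4, #49 -> r0=0xf0
body[5] sub  r2, r0, #48 -> r2=0xc0
body[6] mov  r2, #0x18 -> r2=0x18
epilogue: pop r0=0xe7, sp=0x7e
prologue pushed ['r0'] at ['0x7d']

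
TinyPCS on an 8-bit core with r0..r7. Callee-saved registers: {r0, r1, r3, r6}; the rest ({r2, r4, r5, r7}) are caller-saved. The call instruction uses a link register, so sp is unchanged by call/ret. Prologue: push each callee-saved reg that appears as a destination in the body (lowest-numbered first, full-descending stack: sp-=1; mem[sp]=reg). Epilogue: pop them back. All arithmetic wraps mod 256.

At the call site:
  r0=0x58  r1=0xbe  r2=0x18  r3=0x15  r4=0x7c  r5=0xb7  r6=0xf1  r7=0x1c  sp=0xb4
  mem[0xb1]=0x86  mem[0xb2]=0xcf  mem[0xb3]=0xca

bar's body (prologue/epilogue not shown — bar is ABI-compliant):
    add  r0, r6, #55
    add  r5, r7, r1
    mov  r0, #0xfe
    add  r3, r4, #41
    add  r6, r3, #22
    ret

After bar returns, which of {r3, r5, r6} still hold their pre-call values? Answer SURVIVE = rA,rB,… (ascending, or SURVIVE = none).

prologue: push r0 -> mem[0xb3]=0x58, sp=0xb3
prologue: push r3 -> mem[0xb2]=0x15, sp=0xb2
prologue: push r6 -> mem[0xb1]=0xf1, sp=0xb1
body[0] add  r0, r6, #55 -> r0=0x28
body[1] add  r5, r7, r1 -> r5=0xda
body[2] mov  r0, #0xfe -> r0=0xfe
body[3] add  r3, r4, #41 -> r3=0xa5
body[4] add  r6, r3, #22 -> r6=0xbb
epilogue: pop r6=0xf1, sp=0xb2
epilogue: pop r3=0x15, sp=0xb3
epilogue: pop r0=0x58, sp=0xb4
r3: callee-saved, written=True
r5: caller-saved, written=True
r6: callee-saved, written=True

SURVIVE = r3,r6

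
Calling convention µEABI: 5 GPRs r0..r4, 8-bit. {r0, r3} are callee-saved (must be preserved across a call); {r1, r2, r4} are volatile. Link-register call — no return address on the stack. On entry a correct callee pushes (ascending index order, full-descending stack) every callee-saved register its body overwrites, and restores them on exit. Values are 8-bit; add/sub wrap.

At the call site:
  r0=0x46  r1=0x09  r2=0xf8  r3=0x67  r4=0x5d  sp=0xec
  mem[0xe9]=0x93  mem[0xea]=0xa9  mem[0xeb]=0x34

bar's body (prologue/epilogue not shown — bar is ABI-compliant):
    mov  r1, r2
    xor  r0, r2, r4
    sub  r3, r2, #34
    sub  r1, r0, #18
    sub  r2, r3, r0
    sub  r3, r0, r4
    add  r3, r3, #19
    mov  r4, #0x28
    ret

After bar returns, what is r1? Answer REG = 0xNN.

prologue: push r0 -> mem[0xeb]=0x46, sp=0xeb
prologue: push r3 -> mem[0xea]=0x67, sp=0xea
body[0] mov  r1, r2 -> r1=0xf8
body[1] xor  r0, r2, r4 -> r0=0xa5
body[2] sub  r3, r2, #34 -> r3=0xd6
body[3] sub  r1, r0, #18 -> r1=0x93
body[4] sub  r2, r3, r0 -> r2=0x31
body[5] sub  r3, r0, r4 -> r3=0x48
body[6] add  r3, r3, #19 -> r3=0x5b
body[7] mov  r4, #0x28 -> r4=0x28
epilogue: pop r3=0x67, sp=0xeb
epilogue: pop r0=0x46, sp=0xec
r1 is caller-saved -> body value

REG = 0x93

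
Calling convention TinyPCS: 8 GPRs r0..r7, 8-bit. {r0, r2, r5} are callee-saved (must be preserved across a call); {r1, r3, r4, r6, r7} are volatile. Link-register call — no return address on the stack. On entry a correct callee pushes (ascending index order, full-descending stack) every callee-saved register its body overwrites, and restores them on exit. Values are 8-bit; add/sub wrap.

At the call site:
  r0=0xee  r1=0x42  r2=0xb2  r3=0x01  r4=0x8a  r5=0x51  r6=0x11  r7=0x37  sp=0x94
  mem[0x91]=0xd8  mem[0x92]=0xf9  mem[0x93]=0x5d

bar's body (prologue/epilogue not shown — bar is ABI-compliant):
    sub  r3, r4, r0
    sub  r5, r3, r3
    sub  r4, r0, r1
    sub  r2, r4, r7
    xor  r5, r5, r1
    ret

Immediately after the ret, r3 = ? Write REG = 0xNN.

prologue: push r2 → mem[0x93]=0xb2, sp=0x93
prologue: push r5 → mem[0x92]=0x51, sp=0x92
body[0] sub  r3, r4, r0 → r3=0x9c
body[1] sub  r5, r3, r3 → r5=0x00
body[2] sub  r4, r0, r1 → r4=0xac
body[3] sub  r2, r4, r7 → r2=0x75
body[4] xor  r5, r5, r1 → r5=0x42
epilogue: pop r5=0x51, sp=0x93
epilogue: pop r2=0xb2, sp=0x94
r3 is caller-saved → body value

REG = 0x9c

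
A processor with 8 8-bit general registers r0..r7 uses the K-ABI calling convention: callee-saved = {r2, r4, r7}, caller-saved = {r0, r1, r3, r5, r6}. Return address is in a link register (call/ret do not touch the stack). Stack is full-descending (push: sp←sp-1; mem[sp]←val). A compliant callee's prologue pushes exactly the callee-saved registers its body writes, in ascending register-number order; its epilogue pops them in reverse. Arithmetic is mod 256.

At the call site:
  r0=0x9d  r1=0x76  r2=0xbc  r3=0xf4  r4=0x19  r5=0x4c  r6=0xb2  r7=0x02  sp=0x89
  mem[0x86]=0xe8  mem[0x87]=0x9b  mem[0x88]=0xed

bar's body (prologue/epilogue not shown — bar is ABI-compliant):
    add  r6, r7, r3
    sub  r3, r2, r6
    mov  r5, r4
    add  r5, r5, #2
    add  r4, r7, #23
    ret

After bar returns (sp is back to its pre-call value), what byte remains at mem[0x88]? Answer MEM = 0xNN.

MEM = 0x19

prologue: push r4 → mem[0x88]=0x19, sp=0x88
body[0] add  r6, r7, r3 → r6=0xf6
body[1] sub  r3, r2, r6 → r3=0xc6
body[2] mov  r5, r4 → r5=0x19
body[3] add  r5, r5, #2 → r5=0x1b
body[4] add  r4, r7, #23 → r4=0x19
epilogue: pop r4=0x19, sp=0x89
prologue pushed ['r4'] at ['0x88']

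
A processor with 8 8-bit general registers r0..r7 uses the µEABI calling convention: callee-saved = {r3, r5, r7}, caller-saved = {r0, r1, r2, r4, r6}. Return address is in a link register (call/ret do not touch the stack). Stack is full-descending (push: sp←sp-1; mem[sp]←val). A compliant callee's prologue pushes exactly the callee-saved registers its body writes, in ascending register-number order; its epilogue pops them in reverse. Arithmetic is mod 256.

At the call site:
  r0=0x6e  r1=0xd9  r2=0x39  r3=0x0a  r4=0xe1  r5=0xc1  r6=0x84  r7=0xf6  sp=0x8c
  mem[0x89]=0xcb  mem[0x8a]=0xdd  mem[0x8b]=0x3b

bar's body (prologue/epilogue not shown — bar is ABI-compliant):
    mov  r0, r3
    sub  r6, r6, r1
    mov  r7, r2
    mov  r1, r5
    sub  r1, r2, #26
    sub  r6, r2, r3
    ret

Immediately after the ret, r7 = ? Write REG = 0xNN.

REG = 0xf6

prologue: push r7 -> mem[0x8b]=0xf6, sp=0x8b
body[0] mov  r0, r3 -> r0=0x0a
body[1] sub  r6, r6, r1 -> r6=0xab
body[2] mov  r7, r2 -> r7=0x39
body[3] mov  r1, r5 -> r1=0xc1
body[4] sub  r1, r2, #26 -> r1=0x1f
body[5] sub  r6, r2, r3 -> r6=0x2f
epilogue: pop r7=0xf6, sp=0x8c
r7 is callee-saved -> restored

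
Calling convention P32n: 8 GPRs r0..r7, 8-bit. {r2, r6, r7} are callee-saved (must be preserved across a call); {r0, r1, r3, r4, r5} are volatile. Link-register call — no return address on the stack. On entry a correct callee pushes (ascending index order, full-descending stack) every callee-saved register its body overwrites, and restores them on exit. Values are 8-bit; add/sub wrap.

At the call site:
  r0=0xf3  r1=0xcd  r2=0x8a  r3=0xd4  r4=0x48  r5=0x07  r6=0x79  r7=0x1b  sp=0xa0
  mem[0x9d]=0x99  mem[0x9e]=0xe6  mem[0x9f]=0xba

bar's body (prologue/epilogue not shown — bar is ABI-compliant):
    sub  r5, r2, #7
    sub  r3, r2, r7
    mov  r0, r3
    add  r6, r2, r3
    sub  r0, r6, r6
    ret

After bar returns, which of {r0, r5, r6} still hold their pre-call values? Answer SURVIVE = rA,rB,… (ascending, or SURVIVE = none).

prologue: push r6 → mem[0x9f]=0x79, sp=0x9f
body[0] sub  r5, r2, #7 → r5=0x83
body[1] sub  r3, r2, r7 → r3=0x6f
body[2] mov  r0, r3 → r0=0x6f
body[3] add  r6, r2, r3 → r6=0xf9
body[4] sub  r0, r6, r6 → r0=0x00
epilogue: pop r6=0x79, sp=0xa0
r0: caller-saved, written=True
r5: caller-saved, written=True
r6: callee-saved, written=True

SURVIVE = r6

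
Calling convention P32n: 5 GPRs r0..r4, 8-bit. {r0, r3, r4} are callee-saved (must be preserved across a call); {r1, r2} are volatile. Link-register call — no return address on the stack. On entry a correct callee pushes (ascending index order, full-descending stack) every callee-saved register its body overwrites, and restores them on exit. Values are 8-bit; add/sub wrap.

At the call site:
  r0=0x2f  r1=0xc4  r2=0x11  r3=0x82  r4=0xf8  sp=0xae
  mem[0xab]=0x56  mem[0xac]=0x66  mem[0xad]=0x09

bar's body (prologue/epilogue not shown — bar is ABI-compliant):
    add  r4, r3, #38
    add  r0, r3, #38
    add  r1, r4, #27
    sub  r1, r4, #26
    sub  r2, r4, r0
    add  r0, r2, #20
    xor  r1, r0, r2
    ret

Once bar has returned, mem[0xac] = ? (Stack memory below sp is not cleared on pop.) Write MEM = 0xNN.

MEM = 0xf8

prologue: push r0 -> mem[0xad]=0x2f, sp=0xad
prologue: push r4 -> mem[0xac]=0xf8, sp=0xac
body[0] add  r4, r3, #38 -> r4=0xa8
body[1] add  r0, r3, #38 -> r0=0xa8
body[2] add  r1, r4, #27 -> r1=0xc3
body[3] sub  r1, r4, #26 -> r1=0x8e
body[4] sub  r2, r4, r0 -> r2=0x00
body[5] add  r0, r2, #20 -> r0=0x14
body[6] xor  r1, r0, r2 -> r1=0x14
epilogue: pop r4=0xf8, sp=0xad
epilogue: pop r0=0x2f, sp=0xae
prologue pushed ['r0', 'r4'] at ['0xad', '0xac']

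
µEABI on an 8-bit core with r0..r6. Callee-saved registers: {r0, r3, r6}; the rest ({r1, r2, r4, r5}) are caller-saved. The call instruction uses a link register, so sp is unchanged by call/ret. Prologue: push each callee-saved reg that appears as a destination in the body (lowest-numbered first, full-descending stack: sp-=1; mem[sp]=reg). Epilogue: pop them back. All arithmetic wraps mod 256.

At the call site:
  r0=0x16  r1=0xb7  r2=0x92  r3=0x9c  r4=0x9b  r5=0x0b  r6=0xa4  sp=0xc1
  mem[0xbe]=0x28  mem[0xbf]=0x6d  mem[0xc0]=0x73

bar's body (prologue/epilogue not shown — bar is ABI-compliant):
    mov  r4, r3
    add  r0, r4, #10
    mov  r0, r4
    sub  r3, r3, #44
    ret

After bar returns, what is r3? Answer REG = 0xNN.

prologue: push r0 → mem[0xc0]=0x16, sp=0xc0
prologue: push r3 → mem[0xbf]=0x9c, sp=0xbf
body[0] mov  r4, r3 → r4=0x9c
body[1] add  r0, r4, #10 → r0=0xa6
body[2] mov  r0, r4 → r0=0x9c
body[3] sub  r3, r3, #44 → r3=0x70
epilogue: pop r3=0x9c, sp=0xc0
epilogue: pop r0=0x16, sp=0xc1
r3 is callee-saved → restored

REG = 0x9c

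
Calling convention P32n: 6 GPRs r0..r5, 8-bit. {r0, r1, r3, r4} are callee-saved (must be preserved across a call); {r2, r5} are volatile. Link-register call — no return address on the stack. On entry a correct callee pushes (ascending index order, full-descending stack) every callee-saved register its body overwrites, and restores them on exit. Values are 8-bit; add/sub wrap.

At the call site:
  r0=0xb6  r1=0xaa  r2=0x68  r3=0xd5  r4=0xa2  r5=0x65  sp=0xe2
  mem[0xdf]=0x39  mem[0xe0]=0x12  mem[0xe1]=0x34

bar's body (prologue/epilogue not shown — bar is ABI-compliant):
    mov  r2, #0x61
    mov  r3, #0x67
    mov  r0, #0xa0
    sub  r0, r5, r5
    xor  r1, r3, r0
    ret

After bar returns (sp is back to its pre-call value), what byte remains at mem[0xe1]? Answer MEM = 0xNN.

MEM = 0xb6

prologue: push r0 → mem[0xe1]=0xb6, sp=0xe1
prologue: push r1 → mem[0xe0]=0xaa, sp=0xe0
prologue: push r3 → mem[0xdf]=0xd5, sp=0xdf
body[0] mov  r2, #0x61 → r2=0x61
body[1] mov  r3, #0x67 → r3=0x67
body[2] mov  r0, #0xa0 → r0=0xa0
body[3] sub  r0, r5, r5 → r0=0x00
body[4] xor  r1, r3, r0 → r1=0x67
epilogue: pop r3=0xd5, sp=0xe0
epilogue: pop r1=0xaa, sp=0xe1
epilogue: pop r0=0xb6, sp=0xe2
prologue pushed ['r0', 'r1', 'r3'] at ['0xe1', '0xe0', '0xdf']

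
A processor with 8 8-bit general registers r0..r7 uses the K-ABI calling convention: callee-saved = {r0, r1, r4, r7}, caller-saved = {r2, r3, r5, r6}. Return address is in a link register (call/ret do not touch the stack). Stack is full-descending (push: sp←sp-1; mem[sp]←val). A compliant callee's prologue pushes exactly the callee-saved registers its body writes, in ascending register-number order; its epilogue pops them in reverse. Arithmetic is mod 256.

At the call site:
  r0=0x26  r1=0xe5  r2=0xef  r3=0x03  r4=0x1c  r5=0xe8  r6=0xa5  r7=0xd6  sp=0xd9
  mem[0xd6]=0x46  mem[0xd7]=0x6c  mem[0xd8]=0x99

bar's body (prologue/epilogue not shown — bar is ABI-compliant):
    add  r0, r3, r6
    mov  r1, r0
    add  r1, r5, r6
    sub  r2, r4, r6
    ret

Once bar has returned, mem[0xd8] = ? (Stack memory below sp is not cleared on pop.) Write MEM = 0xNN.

prologue: push r0 -> mem[0xd8]=0x26, sp=0xd8
prologue: push r1 -> mem[0xd7]=0xe5, sp=0xd7
body[0] add  r0, r3, r6 -> r0=0xa8
body[1] mov  r1, r0 -> r1=0xa8
body[2] add  r1, r5, r6 -> r1=0x8d
body[3] sub  r2, r4, r6 -> r2=0x77
epilogue: pop r1=0xe5, sp=0xd8
epilogue: pop r0=0x26, sp=0xd9
prologue pushed ['r0', 'r1'] at ['0xd8', '0xd7']

MEM = 0x26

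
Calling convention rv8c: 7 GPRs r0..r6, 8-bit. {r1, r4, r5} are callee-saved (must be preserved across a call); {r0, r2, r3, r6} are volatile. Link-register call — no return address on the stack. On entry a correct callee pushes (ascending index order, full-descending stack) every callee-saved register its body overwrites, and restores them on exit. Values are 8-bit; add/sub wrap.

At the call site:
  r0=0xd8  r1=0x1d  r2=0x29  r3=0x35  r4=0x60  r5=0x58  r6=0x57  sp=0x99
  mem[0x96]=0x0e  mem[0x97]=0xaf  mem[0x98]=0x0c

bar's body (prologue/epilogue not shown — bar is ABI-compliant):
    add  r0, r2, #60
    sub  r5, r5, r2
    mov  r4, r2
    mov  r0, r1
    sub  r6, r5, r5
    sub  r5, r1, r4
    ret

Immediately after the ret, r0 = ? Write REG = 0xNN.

prologue: push r4 -> mem[0x98]=0x60, sp=0x98
prologue: push r5 -> mem[0x97]=0x58, sp=0x97
body[0] add  r0, r2, #60 -> r0=0x65
body[1] sub  r5, r5, r2 -> r5=0x2f
body[2] mov  r4, r2 -> r4=0x29
body[3] mov  r0, r1 -> r0=0x1d
body[4] sub  r6, r5, r5 -> r6=0x00
body[5] sub  r5, r1, r4 -> r5=0xf4
epilogue: pop r5=0x58, sp=0x98
epilogue: pop r4=0x60, sp=0x99
r0 is caller-saved -> body value

REG = 0x1d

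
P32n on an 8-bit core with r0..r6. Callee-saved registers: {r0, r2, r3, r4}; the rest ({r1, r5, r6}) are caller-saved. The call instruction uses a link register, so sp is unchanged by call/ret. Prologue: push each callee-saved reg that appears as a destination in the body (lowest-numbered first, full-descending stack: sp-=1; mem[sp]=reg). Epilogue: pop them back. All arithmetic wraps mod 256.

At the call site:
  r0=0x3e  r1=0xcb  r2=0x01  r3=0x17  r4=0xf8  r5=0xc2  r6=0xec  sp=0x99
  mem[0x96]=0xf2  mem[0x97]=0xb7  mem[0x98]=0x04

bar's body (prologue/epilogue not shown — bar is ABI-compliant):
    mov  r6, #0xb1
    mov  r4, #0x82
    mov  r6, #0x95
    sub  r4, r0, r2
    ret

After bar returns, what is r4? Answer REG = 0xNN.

REG = 0xf8

prologue: push r4 → mem[0x98]=0xf8, sp=0x98
body[0] mov  r6, #0xb1 → r6=0xb1
body[1] mov  r4, #0x82 → r4=0x82
body[2] mov  r6, #0x95 → r6=0x95
body[3] sub  r4, r0, r2 → r4=0x3d
epilogue: pop r4=0xf8, sp=0x99
r4 is callee-saved → restored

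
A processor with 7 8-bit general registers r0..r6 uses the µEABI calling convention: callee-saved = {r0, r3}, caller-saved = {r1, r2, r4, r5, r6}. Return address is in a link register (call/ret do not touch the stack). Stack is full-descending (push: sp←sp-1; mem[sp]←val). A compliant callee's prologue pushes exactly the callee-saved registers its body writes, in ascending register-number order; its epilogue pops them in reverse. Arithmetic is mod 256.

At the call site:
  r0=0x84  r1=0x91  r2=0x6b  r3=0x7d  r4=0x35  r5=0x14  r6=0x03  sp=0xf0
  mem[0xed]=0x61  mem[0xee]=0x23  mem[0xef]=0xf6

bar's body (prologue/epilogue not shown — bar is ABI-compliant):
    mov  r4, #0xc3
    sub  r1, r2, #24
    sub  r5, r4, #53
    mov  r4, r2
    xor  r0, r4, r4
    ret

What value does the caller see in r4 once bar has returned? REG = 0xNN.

prologue: push r0 → mem[0xef]=0x84, sp=0xef
body[0] mov  r4, #0xc3 → r4=0xc3
body[1] sub  r1, r2, #24 → r1=0x53
body[2] sub  r5, r4, #53 → r5=0x8e
body[3] mov  r4, r2 → r4=0x6b
body[4] xor  r0, r4, r4 → r0=0x00
epilogue: pop r0=0x84, sp=0xf0
r4 is caller-saved → body value

REG = 0x6b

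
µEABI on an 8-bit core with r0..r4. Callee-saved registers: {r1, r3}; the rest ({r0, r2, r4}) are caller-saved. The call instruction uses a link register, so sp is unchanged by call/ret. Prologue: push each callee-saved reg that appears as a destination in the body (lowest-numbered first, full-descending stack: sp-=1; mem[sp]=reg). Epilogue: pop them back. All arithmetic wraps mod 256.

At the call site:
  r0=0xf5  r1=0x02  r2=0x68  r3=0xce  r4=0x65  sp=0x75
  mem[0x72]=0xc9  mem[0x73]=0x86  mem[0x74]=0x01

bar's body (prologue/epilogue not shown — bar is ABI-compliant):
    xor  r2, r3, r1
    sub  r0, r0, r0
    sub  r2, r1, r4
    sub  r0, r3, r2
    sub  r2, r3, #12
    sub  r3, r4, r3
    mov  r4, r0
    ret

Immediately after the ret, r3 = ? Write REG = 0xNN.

prologue: push r3 -> mem[0x74]=0xce, sp=0x74
body[0] xor  r2, r3, r1 -> r2=0xcc
body[1] sub  r0, r0, r0 -> r0=0x00
body[2] sub  r2, r1, r4 -> r2=0x9d
body[3] sub  r0, r3, r2 -> r0=0x31
body[4] sub  r2, r3, #12 -> r2=0xc2
body[5] sub  r3, r4, r3 -> r3=0x97
body[6] mov  r4, r0 -> r4=0x31
epilogue: pop r3=0xce, sp=0x75
r3 is callee-saved -> restored

REG = 0xce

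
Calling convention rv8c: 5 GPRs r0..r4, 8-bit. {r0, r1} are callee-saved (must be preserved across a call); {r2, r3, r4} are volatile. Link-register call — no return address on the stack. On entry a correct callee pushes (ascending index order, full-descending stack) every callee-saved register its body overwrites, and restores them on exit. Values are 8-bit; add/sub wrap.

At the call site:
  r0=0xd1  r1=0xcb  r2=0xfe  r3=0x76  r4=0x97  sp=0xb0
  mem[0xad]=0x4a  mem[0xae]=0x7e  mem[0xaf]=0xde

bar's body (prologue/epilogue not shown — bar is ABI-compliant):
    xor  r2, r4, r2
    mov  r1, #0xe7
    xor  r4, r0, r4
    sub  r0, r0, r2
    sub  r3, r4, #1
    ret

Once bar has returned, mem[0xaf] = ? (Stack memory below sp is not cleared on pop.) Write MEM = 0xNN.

prologue: push r0 -> mem[0xaf]=0xd1, sp=0xaf
prologue: push r1 -> mem[0xae]=0xcb, sp=0xae
body[0] xor  r2, r4, r2 -> r2=0x69
body[1] mov  r1, #0xe7 -> r1=0xe7
body[2] xor  r4, r0, r4 -> r4=0x46
body[3] sub  r0, r0, r2 -> r0=0x68
body[4] sub  r3, r4, #1 -> r3=0x45
epilogue: pop r1=0xcb, sp=0xaf
epilogue: pop r0=0xd1, sp=0xb0
prologue pushed ['r0', 'r1'] at ['0xaf', '0xae']

MEM = 0xd1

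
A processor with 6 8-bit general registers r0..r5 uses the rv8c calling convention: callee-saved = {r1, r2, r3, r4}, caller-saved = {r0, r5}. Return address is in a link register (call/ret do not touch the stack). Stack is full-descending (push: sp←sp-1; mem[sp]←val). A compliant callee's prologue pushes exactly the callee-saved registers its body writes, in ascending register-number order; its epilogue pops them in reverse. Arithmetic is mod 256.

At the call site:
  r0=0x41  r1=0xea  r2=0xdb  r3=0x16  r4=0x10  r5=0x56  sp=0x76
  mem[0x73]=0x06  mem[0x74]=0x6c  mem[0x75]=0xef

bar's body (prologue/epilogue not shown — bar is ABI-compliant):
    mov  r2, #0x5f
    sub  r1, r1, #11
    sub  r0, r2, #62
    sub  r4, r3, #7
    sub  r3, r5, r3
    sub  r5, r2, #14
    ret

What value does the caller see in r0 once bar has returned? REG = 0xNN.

REG = 0x21

prologue: push r1 → mem[0x75]=0xea, sp=0x75
prologue: push r2 → mem[0x74]=0xdb, sp=0x74
prologue: push r3 → mem[0x73]=0x16, sp=0x73
prologue: push r4 → mem[0x72]=0x10, sp=0x72
body[0] mov  r2, #0x5f → r2=0x5f
body[1] sub  r1, r1, #11 → r1=0xdf
body[2] sub  r0, r2, #62 → r0=0x21
body[3] sub  r4, r3, #7 → r4=0x0f
body[4] sub  r3, r5, r3 → r3=0x40
body[5] sub  r5, r2, #14 → r5=0x51
epilogue: pop r4=0x10, sp=0x73
epilogue: pop r3=0x16, sp=0x74
epilogue: pop r2=0xdb, sp=0x75
epilogue: pop r1=0xea, sp=0x76
r0 is caller-saved → body value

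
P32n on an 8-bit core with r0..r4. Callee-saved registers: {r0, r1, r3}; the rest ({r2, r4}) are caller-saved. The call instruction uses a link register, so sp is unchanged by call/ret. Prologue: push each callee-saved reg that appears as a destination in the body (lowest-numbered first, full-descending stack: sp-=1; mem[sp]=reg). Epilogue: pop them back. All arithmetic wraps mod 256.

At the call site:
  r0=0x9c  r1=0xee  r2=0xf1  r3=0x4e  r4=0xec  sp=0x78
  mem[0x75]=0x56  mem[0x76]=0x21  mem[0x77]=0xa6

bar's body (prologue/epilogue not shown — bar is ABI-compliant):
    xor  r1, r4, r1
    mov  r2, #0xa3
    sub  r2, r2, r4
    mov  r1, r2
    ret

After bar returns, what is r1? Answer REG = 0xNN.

REG = 0xee

prologue: push r1 → mem[0x77]=0xee, sp=0x77
body[0] xor  r1, r4, r1 → r1=0x02
body[1] mov  r2, #0xa3 → r2=0xa3
body[2] sub  r2, r2, r4 → r2=0xb7
body[3] mov  r1, r2 → r1=0xb7
epilogue: pop r1=0xee, sp=0x78
r1 is callee-saved → restored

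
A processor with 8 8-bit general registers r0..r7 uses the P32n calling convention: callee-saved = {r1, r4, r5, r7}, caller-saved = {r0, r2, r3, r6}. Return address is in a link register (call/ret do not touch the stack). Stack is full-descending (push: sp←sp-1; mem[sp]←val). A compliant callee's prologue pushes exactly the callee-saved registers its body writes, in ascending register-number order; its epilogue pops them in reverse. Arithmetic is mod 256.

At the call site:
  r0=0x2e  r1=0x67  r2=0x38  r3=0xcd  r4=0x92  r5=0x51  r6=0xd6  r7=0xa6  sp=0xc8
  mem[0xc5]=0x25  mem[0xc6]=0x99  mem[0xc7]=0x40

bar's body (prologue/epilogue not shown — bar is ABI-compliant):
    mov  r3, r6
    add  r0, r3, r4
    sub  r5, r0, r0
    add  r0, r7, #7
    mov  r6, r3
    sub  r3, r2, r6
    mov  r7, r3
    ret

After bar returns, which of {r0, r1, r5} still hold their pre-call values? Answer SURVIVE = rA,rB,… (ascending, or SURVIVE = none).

SURVIVE = r1,r5

prologue: push r5 → mem[0xc7]=0x51, sp=0xc7
prologue: push r7 → mem[0xc6]=0xa6, sp=0xc6
body[0] mov  r3, r6 → r3=0xd6
body[1] add  r0, r3, r4 → r0=0x68
body[2] sub  r5, r0, r0 → r5=0x00
body[3] add  r0, r7, #7 → r0=0xad
body[4] mov  r6, r3 → r6=0xd6
body[5] sub  r3, r2, r6 → r3=0x62
body[6] mov  r7, r3 → r7=0x62
epilogue: pop r7=0xa6, sp=0xc7
epilogue: pop r5=0x51, sp=0xc8
r0: caller-saved, written=True
r1: callee-saved, written=False
r5: callee-saved, written=True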